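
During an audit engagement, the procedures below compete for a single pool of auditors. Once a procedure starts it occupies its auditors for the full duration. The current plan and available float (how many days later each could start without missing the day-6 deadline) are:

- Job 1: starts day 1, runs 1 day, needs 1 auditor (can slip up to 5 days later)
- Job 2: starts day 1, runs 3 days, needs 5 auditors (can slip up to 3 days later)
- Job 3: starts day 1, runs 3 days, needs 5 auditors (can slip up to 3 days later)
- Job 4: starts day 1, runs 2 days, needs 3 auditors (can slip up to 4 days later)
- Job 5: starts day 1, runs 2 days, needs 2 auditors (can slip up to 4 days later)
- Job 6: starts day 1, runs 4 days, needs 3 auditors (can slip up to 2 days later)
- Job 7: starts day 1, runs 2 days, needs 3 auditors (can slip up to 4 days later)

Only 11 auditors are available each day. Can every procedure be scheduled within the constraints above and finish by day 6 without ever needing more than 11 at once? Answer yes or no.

yes

Schedule Job 1@1, Job 2@1, Job 3@4, Job 4@1, Job 5@1, Job 6@3, Job 7@3: d1:11  d2:10  d3:11  d4:11  d5:8  d6:8 — peak 11 ≤ 11.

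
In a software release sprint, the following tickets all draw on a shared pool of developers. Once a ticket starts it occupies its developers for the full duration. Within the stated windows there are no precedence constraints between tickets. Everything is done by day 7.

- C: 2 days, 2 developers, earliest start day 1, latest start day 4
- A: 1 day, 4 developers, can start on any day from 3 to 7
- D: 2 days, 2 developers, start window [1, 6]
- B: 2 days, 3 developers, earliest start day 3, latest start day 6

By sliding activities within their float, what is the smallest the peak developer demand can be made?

4

Early-start (C@1, A@3, D@1, B@3) gives peak 7: d1:4  d2:4  d3:7  d4:3  d5:0  d6:0  d7:0.
Shift B→4.
Schedule C@1, A@3, D@1, B@4: d1:4  d2:4  d3:4  d4:3  d5:3  d6:0  d7:0 — peak 4.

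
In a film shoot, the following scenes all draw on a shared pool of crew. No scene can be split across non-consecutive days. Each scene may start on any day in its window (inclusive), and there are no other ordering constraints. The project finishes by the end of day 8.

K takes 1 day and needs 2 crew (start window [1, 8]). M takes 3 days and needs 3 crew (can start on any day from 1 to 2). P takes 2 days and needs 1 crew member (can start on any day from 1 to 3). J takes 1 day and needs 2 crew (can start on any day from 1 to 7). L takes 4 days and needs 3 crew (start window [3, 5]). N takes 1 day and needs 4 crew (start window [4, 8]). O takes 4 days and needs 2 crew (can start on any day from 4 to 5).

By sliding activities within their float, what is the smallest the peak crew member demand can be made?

5

Early-start (K@1, M@1, P@1, J@1, L@3, N@4, O@4) gives peak 9: d1:8  d2:4  d3:6  d4:9  d5:5  d6:5  d7:2  d8:0.
Shift P→3, J→2, L→5, O→5.
Schedule K@1, M@1, P@3, J@2, L@5, N@4, O@5: d1:5  d2:5  d3:4  d4:5  d5:5  d6:5  d7:5  d8:5 — peak 5.
Total crew member-days = 39 over 8 days ⇒ peak ≥ ⌈39/8⌉ = 5, so 5 is optimal.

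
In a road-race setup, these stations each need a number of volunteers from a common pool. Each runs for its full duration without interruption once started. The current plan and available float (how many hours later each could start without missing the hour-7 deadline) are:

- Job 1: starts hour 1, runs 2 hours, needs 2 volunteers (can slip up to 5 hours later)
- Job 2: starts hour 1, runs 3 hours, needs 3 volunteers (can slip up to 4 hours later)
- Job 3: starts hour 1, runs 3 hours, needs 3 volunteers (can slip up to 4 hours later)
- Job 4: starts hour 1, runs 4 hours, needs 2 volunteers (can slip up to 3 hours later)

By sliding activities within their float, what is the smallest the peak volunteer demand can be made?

5

Early-start (Job 1@1, Job 2@1, Job 3@1, Job 4@1) gives peak 10: h1:10  h2:10  h3:8  h4:2  h5:0  h6:0  h7:0.
Shift Job 3→4, Job 4→3.
Schedule Job 1@1, Job 2@1, Job 3@4, Job 4@3: h1:5  h2:5  h3:5  h4:5  h5:5  h6:5  h7:0 — peak 5.
Total volunteer-hours = 30 over 7 hours ⇒ peak ≥ ⌈30/7⌉ = 5, so 5 is optimal.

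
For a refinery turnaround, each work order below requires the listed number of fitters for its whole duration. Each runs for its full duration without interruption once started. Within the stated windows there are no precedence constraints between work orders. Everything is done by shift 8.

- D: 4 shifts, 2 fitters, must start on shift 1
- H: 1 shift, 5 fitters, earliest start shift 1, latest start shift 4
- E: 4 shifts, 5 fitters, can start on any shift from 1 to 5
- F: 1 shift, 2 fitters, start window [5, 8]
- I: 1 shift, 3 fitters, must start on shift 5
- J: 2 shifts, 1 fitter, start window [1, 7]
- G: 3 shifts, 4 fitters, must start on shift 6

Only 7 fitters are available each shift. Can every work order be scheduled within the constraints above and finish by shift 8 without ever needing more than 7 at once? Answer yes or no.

The minimum achievable peak is 8; 7 < 8, so no feasible schedule stays within the cap.

no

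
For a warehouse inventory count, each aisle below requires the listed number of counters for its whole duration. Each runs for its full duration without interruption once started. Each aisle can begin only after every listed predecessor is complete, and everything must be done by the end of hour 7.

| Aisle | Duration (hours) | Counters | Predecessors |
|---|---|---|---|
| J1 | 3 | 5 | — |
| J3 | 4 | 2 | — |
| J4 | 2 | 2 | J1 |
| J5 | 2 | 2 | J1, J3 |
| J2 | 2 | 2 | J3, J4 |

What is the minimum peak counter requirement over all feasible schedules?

7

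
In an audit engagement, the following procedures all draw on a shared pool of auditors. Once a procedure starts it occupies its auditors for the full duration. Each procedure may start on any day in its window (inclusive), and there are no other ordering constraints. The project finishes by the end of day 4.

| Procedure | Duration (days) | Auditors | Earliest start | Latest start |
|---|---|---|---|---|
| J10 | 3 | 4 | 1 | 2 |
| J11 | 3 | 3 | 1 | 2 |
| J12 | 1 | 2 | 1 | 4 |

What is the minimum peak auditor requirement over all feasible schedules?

7

Early-start (J10@1, J11@1, J12@1) gives peak 9: d1:9  d2:7  d3:7  d4:0.
Shift J12→4.
Schedule J10@1, J11@1, J12@4: d1:7  d2:7  d3:7  d4:2 — peak 7.
No arrangement of the 16 feasible schedules does better.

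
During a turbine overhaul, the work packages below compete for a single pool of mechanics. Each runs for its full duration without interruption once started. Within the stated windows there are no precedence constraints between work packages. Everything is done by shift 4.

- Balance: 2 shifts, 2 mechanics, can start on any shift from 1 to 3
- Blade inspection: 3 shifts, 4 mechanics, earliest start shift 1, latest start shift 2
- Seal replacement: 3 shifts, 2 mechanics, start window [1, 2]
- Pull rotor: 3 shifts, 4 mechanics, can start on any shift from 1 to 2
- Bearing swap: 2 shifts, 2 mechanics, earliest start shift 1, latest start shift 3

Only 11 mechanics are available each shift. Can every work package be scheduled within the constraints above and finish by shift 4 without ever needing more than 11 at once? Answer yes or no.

The minimum achievable peak is 12; 11 < 12, so no feasible schedule stays within the cap.

no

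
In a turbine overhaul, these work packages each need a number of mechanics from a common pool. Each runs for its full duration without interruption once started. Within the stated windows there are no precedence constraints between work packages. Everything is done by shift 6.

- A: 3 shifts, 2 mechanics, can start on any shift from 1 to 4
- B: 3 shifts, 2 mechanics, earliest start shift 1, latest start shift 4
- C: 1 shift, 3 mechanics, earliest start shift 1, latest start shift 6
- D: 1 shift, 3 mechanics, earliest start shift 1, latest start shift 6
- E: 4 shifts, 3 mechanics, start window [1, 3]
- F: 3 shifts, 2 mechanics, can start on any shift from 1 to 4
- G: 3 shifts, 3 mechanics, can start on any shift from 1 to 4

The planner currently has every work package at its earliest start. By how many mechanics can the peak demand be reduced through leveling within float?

10

Early-start peak: s1:18  s2:12  s3:12  s4:3  s5:0  s6:0 ⇒ 18.
Leveled (A@1, B@1, C@1, D@2, E@3, F@4, G@4): s1:7  s2:7  s3:7  s4:8  s5:8  s6:8 ⇒ 8.
Reduction 18 − 8 = 10.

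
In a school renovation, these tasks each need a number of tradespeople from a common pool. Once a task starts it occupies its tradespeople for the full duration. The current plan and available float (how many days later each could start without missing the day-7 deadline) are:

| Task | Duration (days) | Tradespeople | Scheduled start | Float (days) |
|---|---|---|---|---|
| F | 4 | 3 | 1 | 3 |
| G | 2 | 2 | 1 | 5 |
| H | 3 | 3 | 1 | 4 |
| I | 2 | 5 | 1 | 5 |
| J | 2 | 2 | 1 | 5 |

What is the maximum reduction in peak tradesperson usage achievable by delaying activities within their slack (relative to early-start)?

8

Early-start peak: d1:15  d2:15  d3:6  d4:3  d5:0  d6:0  d7:0 ⇒ 15.
Leveled (F@1, G@1, H@3, I@6, J@1): d1:7  d2:7  d3:6  d4:6  d5:3  d6:5  d7:5 ⇒ 7.
Reduction 15 − 7 = 8.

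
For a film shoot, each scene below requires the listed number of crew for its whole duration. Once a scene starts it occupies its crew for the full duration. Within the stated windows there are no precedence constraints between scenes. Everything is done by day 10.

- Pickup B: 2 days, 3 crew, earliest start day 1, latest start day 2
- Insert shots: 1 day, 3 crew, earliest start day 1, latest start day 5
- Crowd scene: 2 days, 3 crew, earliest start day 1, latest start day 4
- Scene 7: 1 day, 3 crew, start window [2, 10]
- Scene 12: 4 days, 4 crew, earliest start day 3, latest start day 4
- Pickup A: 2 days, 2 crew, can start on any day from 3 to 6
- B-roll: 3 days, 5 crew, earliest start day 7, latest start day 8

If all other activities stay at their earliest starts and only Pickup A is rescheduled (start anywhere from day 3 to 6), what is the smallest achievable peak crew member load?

Pickup A@3: d1:9  d2:9  d3:6  d4:6  d5:4  d6:4  d7:5  d8:5  d9:5  d10:0 → peak 9
Pickup A@4: d1:9  d2:9  d3:4  d4:6  d5:6  d6:4  d7:5  d8:5  d9:5  d10:0 → peak 9
Pickup A@5: d1:9  d2:9  d3:4  d4:4  d5:6  d6:6  d7:5  d8:5  d9:5  d10:0 → peak 9
Pickup A@6: d1:9  d2:9  d3:4  d4:4  d5:4  d6:6  d7:7  d8:5  d9:5  d10:0 → peak 9
Best is Pickup A@3, peak 9.

9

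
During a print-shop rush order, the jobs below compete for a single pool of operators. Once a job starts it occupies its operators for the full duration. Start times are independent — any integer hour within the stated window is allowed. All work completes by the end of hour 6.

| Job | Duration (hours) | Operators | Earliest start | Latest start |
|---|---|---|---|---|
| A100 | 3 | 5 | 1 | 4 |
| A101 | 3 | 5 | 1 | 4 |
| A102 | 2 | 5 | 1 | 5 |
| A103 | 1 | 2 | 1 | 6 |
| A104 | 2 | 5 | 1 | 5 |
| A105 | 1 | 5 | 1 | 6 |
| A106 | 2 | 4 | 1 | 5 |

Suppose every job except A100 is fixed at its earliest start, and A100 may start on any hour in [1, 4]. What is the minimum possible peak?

26

A100@1: h1:31  h2:24  h3:10  h4:0  h5:0  h6:0 → peak 31
A100@2: h1:26  h2:24  h3:10  h4:5  h5:0  h6:0 → peak 26
A100@3: h1:26  h2:19  h3:10  h4:5  h5:5  h6:0 → peak 26
A100@4: h1:26  h2:19  h3:5  h4:5  h5:5  h6:5 → peak 26
Best is A100@2, peak 26.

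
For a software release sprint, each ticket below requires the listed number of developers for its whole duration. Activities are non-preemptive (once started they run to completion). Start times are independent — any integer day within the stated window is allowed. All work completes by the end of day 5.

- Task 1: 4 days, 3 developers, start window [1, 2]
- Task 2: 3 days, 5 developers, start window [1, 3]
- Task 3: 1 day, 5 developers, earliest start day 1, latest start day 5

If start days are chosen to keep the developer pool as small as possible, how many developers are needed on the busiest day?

8

Early-start (Task 1@1, Task 2@1, Task 3@1) gives peak 13: d1:13  d2:8  d3:8  d4:3  d5:0.
Shift Task 3→4.
Schedule Task 1@1, Task 2@1, Task 3@4: d1:8  d2:8  d3:8  d4:8  d5:0 — peak 8.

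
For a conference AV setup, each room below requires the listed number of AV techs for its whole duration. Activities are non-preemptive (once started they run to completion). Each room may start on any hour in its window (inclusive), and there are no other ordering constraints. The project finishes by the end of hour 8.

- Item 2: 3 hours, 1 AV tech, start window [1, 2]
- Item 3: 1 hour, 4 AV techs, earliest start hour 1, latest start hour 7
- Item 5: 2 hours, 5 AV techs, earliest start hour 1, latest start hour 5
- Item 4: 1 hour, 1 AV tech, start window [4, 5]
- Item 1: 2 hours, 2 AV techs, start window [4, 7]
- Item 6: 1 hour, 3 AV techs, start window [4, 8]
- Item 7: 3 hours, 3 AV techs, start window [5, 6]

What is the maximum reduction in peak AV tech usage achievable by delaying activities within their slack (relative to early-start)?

Early-start peak: h1:10  h2:6  h3:1  h4:6  h5:5  h6:3  h7:3  h8:0 ⇒ 10.
Leveled (Item 2@1, Item 3@1, Item 5@2, Item 4@4, Item 1@4, Item 6@4, Item 7@5): h1:5  h2:6  h3:6  h4:6  h5:5  h6:3  h7:3  h8:0 ⇒ 6.
Reduction 10 − 6 = 4.

4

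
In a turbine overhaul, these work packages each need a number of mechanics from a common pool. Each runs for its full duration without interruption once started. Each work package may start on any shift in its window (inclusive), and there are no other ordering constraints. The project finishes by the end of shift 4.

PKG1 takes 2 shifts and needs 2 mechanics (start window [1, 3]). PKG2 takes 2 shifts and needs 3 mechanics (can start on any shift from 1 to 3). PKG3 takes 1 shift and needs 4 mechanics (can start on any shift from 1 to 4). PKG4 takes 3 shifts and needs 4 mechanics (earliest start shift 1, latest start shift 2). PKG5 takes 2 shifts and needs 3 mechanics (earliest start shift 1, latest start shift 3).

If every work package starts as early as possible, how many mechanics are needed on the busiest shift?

16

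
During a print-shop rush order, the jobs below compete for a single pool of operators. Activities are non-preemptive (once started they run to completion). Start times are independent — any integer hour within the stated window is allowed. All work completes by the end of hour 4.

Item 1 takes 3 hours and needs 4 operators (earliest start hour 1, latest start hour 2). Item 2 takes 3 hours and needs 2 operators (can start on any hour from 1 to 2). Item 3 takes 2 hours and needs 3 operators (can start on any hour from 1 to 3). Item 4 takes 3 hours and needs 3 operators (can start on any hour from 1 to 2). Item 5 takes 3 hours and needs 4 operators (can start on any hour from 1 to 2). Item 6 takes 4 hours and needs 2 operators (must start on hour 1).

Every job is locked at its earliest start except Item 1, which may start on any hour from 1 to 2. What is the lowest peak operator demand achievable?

Item 1@1: h1:18  h2:18  h3:15  h4:2 → peak 18
Item 1@2: h1:14  h2:18  h3:15  h4:6 → peak 18
Best is Item 1@1, peak 18.

18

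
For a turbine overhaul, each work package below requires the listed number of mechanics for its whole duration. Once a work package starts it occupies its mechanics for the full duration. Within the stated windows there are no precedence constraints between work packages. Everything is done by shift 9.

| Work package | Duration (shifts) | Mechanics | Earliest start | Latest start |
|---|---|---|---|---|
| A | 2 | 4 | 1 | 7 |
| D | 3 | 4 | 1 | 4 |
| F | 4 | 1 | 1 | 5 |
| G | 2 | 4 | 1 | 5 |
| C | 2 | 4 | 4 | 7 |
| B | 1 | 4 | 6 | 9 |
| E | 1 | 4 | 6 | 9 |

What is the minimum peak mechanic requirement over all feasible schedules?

Early-start (A@1, D@1, F@1, G@1, C@4, B@6, E@6) gives peak 13: s1:13  s2:13  s3:5  s4:5  s5:4  s6:8  s7:0  s8:0  s9:0.
Shift F→3, G→4, C→6, B→7, E→8.
Schedule A@1, D@1, F@3, G@4, C@6, B@7, E@8: s1:8  s2:8  s3:5  s4:5  s5:5  s6:5  s7:8  s8:4  s9:0 — peak 8.

8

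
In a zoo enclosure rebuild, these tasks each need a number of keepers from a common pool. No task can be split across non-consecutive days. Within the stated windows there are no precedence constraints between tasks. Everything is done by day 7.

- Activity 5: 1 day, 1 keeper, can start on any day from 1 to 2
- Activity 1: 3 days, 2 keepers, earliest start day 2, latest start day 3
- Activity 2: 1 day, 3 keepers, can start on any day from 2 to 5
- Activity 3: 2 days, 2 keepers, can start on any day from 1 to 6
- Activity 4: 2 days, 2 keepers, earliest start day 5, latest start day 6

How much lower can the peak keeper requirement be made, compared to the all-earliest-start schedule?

Early-start peak: d1:3  d2:7  d3:2  d4:2  d5:2  d6:2  d7:0 ⇒ 7.
Leveled (Activity 5@1, Activity 1@2, Activity 2@5, Activity 3@1, Activity 4@6): d1:3  d2:4  d3:2  d4:2  d5:3  d6:2  d7:2 ⇒ 4.
Reduction 7 − 4 = 3.

3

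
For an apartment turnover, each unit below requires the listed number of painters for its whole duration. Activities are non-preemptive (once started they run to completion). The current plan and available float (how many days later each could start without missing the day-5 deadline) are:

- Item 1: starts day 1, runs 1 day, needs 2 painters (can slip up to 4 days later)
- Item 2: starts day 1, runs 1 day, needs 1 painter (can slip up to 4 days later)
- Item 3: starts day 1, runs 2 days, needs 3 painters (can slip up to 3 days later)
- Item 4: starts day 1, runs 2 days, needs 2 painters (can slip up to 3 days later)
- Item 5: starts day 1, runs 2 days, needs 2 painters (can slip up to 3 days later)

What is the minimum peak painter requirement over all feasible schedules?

Early-start (Item 1@1, Item 2@1, Item 3@1, Item 4@1, Item 5@1) gives peak 10: d1:10  d2:7  d3:0  d4:0  d5:0.
Shift Item 3→2, Item 4→4, Item 5→4.
Schedule Item 1@1, Item 2@1, Item 3@2, Item 4@4, Item 5@4: d1:3  d2:3  d3:3  d4:4  d5:4 — peak 4.
Total painter-days = 17 over 5 days ⇒ peak ≥ ⌈17/5⌉ = 4, so 4 is optimal.

4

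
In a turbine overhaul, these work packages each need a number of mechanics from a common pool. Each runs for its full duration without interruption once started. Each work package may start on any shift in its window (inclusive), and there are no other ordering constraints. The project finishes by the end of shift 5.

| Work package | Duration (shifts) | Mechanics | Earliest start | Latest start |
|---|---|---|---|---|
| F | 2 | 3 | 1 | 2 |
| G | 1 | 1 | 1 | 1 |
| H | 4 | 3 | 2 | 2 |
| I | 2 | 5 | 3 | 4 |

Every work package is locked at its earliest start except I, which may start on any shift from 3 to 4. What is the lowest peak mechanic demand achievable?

8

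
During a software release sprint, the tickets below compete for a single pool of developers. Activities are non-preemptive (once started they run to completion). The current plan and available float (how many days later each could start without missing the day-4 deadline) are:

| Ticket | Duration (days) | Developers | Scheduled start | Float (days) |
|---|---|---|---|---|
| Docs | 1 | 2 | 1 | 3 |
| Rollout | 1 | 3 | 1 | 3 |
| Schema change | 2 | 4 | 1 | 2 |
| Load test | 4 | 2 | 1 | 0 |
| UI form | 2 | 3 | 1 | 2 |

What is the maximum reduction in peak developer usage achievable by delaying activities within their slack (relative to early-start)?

Early-start peak: d1:14  d2:9  d3:2  d4:2 ⇒ 14.
Leveled (Docs@1, Rollout@2, Schema change@3, Load test@1, UI form@1): d1:7  d2:8  d3:6  d4:6 ⇒ 8.
Reduction 14 − 8 = 6.

6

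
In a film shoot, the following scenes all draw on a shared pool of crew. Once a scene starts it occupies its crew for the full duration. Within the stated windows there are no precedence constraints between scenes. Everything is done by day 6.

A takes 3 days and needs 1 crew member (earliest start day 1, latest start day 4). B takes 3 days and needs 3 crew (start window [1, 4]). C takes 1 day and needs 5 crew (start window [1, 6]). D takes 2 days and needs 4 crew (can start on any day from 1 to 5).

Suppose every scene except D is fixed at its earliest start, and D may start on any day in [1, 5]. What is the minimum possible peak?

9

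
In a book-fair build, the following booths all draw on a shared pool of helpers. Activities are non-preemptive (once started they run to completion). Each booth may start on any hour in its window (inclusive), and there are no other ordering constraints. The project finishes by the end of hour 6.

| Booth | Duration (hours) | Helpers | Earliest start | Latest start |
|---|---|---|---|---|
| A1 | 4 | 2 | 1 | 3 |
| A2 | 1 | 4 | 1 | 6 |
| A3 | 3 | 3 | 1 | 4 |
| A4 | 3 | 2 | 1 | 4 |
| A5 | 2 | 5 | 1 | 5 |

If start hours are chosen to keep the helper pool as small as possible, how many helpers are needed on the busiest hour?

Early-start (A1@1, A2@1, A3@1, A4@1, A5@1) gives peak 16: h1:16  h2:12  h3:7  h4:2  h5:0  h6:0.
Shift A3→2, A4→2, A5→5.
Schedule A1@1, A2@1, A3@2, A4@2, A5@5: h1:6  h2:7  h3:7  h4:7  h5:5  h6:5 — peak 7.
Total helper-hours = 37 over 6 hours ⇒ peak ≥ ⌈37/6⌉ = 7, so 7 is optimal.

7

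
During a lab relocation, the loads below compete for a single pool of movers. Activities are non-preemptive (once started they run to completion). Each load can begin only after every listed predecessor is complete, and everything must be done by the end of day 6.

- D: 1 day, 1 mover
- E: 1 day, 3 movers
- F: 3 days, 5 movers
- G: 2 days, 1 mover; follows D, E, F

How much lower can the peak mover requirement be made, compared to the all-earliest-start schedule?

Early-start peak: d1:9  d2:5  d3:5  d4:1  d5:1  d6:0 ⇒ 9.
Leveled (D@1, E@1, F@2, G@5): d1:4  d2:5  d3:5  d4:5  d5:1  d6:1 ⇒ 5.
Reduction 9 − 5 = 4.

4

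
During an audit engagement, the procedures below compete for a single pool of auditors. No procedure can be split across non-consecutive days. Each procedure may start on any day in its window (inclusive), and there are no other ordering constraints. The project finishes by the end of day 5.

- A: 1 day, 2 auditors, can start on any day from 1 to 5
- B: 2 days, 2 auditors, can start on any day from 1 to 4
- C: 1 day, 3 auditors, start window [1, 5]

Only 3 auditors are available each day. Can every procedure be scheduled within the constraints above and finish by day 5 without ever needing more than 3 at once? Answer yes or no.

Schedule A@1, B@2, C@4: d1:2  d2:2  d3:2  d4:3  d5:0 — peak 3 ≤ 3.

yes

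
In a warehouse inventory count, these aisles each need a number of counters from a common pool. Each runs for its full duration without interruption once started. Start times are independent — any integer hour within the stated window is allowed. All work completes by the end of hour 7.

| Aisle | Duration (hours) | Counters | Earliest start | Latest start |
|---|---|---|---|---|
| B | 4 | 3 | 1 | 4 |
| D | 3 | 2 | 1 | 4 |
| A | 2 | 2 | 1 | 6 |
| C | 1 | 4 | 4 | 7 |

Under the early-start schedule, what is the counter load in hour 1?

At early start, hour 1 has: B, D, A.
Demand: 3 + 2 + 2 = 7.

7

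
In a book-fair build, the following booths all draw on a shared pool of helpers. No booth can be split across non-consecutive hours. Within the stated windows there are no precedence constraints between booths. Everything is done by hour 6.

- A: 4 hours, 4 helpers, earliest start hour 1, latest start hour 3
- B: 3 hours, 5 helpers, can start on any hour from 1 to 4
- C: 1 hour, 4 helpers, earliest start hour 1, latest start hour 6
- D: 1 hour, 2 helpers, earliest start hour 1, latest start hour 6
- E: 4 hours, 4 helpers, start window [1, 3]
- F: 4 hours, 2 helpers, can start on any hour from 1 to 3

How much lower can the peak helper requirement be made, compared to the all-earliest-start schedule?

6

Early-start peak: h1:21  h2:15  h3:15  h4:10  h5:0  h6:0 ⇒ 21.
Leveled (A@1, B@1, C@1, D@1, E@2, F@2): h1:15  h2:15  h3:15  h4:10  h5:6  h6:0 ⇒ 15.
Reduction 21 − 15 = 6.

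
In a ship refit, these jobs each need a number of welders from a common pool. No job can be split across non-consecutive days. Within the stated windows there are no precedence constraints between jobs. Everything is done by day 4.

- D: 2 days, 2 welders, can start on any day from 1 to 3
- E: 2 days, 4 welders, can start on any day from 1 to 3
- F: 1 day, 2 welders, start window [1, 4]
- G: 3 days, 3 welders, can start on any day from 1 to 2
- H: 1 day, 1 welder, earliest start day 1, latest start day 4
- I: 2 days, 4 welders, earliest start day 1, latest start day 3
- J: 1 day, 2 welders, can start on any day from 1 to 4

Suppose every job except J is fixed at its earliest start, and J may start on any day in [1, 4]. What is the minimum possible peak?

J@1: d1:18  d2:13  d3:3  d4:0 → peak 18
J@2: d1:16  d2:15  d3:3  d4:0 → peak 16
J@3: d1:16  d2:13  d3:5  d4:0 → peak 16
J@4: d1:16  d2:13  d3:3  d4:2 → peak 16
Best is J@2, peak 16.

16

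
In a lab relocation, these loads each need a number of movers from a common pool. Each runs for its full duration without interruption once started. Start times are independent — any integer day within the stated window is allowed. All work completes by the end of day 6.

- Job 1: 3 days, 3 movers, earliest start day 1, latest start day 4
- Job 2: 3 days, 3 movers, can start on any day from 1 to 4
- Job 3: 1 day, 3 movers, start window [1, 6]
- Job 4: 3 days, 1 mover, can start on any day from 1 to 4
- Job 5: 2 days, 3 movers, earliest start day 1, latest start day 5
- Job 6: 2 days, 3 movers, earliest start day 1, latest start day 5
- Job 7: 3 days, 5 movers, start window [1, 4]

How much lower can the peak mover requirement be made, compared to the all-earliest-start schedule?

12

Early-start peak: d1:21  d2:18  d3:12  d4:0  d5:0  d6:0 ⇒ 21.
Leveled (Job 1@1, Job 2@1, Job 3@1, Job 4@4, Job 5@2, Job 6@4, Job 7@4): d1:9  d2:9  d3:9  d4:9  d5:9  d6:6 ⇒ 9.
Reduction 21 − 9 = 12.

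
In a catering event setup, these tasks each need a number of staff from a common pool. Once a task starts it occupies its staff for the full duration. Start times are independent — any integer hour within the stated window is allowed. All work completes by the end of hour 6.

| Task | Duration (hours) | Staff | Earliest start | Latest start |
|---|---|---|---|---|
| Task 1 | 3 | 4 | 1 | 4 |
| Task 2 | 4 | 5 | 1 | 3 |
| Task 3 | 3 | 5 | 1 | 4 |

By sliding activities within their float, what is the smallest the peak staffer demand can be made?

10

Early-start (Task 1@1, Task 2@1, Task 3@1) gives peak 14: h1:14  h2:14  h3:14  h4:5  h5:0  h6:0.
Shift Task 3→4.
Schedule Task 1@1, Task 2@1, Task 3@4: h1:9  h2:9  h3:9  h4:10  h5:5  h6:5 — peak 10.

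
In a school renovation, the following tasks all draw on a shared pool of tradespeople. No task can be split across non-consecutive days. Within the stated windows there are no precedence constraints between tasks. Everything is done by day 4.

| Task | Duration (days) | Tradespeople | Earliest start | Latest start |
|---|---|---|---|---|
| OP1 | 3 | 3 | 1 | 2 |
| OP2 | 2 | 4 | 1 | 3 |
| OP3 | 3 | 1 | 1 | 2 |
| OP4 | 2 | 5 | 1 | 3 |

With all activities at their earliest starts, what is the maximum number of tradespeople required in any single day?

13

Early-start schedule: OP1@1, OP2@1, OP3@1, OP4@1.
Load per day: day 1: 13, day 2: 13, day 3: 4, day 4: 0.
Peak is 13.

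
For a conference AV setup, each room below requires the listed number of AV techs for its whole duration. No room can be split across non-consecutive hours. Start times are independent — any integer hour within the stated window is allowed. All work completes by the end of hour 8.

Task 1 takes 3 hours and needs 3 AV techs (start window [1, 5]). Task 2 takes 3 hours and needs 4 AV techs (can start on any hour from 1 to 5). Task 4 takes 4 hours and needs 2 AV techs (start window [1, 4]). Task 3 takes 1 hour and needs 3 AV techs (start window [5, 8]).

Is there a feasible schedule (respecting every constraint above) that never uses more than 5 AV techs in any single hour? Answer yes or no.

yes

Schedule Task 1@1, Task 2@5, Task 4@1, Task 3@8: h1:5  h2:5  h3:5  h4:2  h5:4  h6:4  h7:4  h8:3 — peak 5 ≤ 5.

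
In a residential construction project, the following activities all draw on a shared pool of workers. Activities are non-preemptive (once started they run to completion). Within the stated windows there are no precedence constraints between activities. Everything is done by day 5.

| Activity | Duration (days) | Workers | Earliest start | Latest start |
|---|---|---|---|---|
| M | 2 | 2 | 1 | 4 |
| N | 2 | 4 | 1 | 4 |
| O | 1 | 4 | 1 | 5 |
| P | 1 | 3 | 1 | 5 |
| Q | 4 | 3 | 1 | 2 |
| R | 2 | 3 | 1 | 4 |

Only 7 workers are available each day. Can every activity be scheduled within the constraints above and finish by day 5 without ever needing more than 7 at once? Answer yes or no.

no

Total worker-days = 37; over 5 days the average is 37/5 > 7, so some day must exceed 7.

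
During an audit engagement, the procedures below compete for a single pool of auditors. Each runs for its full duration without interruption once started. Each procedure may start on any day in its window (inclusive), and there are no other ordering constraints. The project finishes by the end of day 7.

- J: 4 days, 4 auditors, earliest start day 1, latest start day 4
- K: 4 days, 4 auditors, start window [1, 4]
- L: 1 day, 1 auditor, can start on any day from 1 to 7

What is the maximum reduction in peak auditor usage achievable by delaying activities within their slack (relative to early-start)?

1

Early-start peak: d1:9  d2:8  d3:8  d4:8  d5:0  d6:0  d7:0 ⇒ 9.
Leveled (J@1, K@1, L@5): d1:8  d2:8  d3:8  d4:8  d5:1  d6:0  d7:0 ⇒ 8.
Reduction 9 − 8 = 1.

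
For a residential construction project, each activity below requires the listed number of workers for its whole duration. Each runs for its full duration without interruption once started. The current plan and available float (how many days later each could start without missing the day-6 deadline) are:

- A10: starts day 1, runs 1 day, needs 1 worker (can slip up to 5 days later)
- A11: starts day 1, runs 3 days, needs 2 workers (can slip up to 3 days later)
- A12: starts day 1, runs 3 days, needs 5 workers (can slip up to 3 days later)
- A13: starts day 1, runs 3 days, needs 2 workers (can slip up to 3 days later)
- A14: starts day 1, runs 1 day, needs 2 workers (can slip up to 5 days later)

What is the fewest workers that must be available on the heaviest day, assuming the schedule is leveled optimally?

6

Early-start (A10@1, A11@1, A12@1, A13@1, A14@1) gives peak 12: d1:12  d2:9  d3:9  d4:0  d5:0  d6:0.
Shift A12→4, A14→2.
Schedule A10@1, A11@1, A12@4, A13@1, A14@2: d1:5  d2:6  d3:4  d4:5  d5:5  d6:5 — peak 6.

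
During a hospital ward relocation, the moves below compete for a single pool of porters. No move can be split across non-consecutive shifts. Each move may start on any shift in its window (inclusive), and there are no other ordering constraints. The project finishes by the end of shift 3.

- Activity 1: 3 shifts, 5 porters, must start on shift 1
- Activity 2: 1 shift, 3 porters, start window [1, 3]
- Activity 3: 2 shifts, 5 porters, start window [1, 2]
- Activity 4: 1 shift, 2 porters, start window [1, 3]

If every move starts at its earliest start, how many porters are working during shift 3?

5

At early start, shift 3 has: Activity 1.
Demand: 5 = 5.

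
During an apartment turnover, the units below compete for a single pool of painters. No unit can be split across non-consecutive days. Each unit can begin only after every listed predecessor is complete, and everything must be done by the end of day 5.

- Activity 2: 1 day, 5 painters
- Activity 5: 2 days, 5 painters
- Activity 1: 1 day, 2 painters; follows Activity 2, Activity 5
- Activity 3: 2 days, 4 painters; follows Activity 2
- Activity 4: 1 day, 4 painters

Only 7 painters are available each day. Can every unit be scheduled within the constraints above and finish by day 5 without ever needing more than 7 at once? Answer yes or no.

no

The minimum achievable peak is 8; 7 < 8, so no feasible schedule stays within the cap.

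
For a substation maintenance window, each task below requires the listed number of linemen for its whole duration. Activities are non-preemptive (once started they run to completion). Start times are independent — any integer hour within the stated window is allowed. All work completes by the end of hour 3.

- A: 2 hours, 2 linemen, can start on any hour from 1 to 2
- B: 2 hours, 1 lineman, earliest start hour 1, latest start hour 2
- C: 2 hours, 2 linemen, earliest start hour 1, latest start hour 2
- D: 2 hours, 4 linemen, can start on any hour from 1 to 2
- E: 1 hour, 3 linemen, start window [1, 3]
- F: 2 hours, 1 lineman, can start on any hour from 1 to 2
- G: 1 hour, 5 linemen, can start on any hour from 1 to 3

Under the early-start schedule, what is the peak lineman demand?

18

Early-start schedule: A@1, B@1, C@1, D@1, E@1, F@1, G@1.
Load per hour: hour 1: 18, hour 2: 10, hour 3: 0.
Peak is 18.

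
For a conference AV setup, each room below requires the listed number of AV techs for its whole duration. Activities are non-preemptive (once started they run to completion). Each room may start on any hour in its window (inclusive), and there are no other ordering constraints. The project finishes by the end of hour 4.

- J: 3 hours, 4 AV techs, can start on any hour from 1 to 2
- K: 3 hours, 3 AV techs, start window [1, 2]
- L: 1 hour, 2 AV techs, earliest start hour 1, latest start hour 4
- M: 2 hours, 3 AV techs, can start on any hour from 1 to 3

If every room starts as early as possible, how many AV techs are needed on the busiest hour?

Early-start schedule: J@1, K@1, L@1, M@1.
Load per hour: hour 1: 12, hour 2: 10, hour 3: 7, hour 4: 0.
Peak is 12.

12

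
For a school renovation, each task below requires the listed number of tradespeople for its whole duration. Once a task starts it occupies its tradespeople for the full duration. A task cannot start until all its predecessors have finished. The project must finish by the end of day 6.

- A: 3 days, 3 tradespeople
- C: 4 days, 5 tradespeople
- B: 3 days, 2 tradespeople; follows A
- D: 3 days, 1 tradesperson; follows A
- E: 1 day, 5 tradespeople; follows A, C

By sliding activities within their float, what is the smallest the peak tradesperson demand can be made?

8

Schedule A@1, C@1, B@4, D@4, E@5: d1:8  d2:8  d3:8  d4:8  d5:8  d6:3 — peak 8.
Total tradesperson-days = 43 over 6 days ⇒ peak ≥ ⌈43/6⌉ = 8, so 8 is optimal.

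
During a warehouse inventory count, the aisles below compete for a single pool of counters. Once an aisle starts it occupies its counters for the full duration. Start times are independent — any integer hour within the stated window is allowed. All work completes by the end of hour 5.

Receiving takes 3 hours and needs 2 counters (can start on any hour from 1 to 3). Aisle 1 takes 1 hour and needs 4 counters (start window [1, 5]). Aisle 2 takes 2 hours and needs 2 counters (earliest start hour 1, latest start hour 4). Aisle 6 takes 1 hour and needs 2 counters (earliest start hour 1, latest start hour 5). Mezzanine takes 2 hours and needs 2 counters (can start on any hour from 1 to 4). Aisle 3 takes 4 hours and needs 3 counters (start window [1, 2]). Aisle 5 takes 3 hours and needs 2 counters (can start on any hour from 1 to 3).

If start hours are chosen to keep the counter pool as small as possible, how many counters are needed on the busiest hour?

Early-start (Receiving@1, Aisle 1@1, Aisle 2@1, Aisle 6@1, Mezzanine@1, Aisle 3@1, Aisle 5@1) gives peak 17: h1:17  h2:11  h3:7  h4:3  h5:0.
Shift Aisle 6→2, Mezzanine→3, Aisle 3→2, Aisle 5→3.
Schedule Receiving@1, Aisle 1@1, Aisle 2@1, Aisle 6@2, Mezzanine@3, Aisle 3@2, Aisle 5@3: h1:8  h2:9  h3:9  h4:7  h5:5 — peak 9.

9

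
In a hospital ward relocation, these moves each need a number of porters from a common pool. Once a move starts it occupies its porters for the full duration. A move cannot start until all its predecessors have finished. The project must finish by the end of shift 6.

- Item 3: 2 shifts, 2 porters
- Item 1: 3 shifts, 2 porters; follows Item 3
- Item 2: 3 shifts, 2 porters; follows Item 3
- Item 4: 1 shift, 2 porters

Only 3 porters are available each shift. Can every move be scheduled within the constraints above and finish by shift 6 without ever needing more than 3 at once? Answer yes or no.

no

The minimum achievable peak is 4; 3 < 4, so no feasible schedule stays within the cap.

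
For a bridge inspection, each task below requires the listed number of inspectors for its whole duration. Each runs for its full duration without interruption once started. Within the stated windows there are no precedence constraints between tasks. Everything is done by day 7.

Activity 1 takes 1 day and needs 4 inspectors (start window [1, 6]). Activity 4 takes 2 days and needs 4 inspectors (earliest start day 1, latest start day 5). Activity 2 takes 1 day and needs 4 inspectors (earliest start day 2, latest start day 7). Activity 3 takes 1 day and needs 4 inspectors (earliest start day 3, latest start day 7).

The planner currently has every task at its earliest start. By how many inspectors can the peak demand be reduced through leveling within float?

Early-start peak: d1:8  d2:8  d3:4  d4:0  d5:0  d6:0  d7:0 ⇒ 8.
Leveled (Activity 1@1, Activity 4@2, Activity 2@4, Activity 3@5): d1:4  d2:4  d3:4  d4:4  d5:4  d6:0  d7:0 ⇒ 4.
Reduction 8 − 4 = 4.

4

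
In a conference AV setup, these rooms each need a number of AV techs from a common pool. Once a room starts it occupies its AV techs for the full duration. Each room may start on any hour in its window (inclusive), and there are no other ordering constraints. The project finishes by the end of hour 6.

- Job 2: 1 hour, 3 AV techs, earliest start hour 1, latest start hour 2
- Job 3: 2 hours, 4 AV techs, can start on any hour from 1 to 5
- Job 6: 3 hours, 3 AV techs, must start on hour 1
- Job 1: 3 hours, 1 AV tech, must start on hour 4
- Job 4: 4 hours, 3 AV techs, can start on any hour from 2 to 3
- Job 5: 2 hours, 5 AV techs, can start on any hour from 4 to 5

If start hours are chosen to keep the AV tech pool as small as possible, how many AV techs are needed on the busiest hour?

10

Schedule Job 2@1, Job 3@1, Job 6@1, Job 1@4, Job 4@2, Job 5@4: h1:10  h2:10  h3:6  h4:9  h5:9  h6:1 — peak 10.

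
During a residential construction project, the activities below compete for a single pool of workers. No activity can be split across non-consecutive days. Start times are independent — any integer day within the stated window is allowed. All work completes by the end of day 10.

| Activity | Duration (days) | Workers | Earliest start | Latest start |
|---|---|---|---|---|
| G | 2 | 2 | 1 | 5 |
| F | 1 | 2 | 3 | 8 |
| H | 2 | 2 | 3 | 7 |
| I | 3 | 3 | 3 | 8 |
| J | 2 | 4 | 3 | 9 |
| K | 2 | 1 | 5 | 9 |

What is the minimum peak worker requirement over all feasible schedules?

4

Early-start (G@1, F@3, H@3, I@3, J@3, K@5) gives peak 11: d1:2  d2:2  d3:11  d4:9  d5:4  d6:1  d7:0  d8:0  d9:0  d10:0.
Shift I→5, J→8.
Schedule G@1, F@3, H@3, I@5, J@8, K@5: d1:2  d2:2  d3:4  d4:2  d5:4  d6:4  d7:3  d8:4  d9:4  d10:0 — peak 4.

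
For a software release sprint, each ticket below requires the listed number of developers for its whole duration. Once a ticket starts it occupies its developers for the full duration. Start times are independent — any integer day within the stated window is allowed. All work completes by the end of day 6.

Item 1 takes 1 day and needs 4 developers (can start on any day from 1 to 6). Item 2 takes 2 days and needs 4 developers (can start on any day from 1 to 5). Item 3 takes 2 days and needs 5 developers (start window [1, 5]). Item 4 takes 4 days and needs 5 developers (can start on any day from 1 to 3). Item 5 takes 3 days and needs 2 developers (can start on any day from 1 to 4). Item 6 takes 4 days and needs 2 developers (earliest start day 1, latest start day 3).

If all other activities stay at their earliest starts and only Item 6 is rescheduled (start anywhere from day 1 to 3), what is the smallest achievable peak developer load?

20

Item 6@1: d1:22  d2:18  d3:9  d4:7  d5:0  d6:0 → peak 22
Item 6@2: d1:20  d2:18  d3:9  d4:7  d5:2  d6:0 → peak 20
Item 6@3: d1:20  d2:16  d3:9  d4:7  d5:2  d6:2 → peak 20
Best is Item 6@2, peak 20.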